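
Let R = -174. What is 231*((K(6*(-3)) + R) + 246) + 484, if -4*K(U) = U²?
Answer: -1595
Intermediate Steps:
K(U) = -U²/4
231*((K(6*(-3)) + R) + 246) + 484 = 231*((-(6*(-3))²/4 - 174) + 246) + 484 = 231*((-¼*(-18)² - 174) + 246) + 484 = 231*((-¼*324 - 174) + 246) + 484 = 231*((-81 - 174) + 246) + 484 = 231*(-255 + 246) + 484 = 231*(-9) + 484 = -2079 + 484 = -1595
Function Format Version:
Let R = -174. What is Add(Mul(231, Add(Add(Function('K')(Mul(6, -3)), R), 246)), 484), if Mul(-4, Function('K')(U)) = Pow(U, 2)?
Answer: -1595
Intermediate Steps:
Function('K')(U) = Mul(Rational(-1, 4), Pow(U, 2))
Add(Mul(231, Add(Add(Function('K')(Mul(6, -3)), R), 246)), 484) = Add(Mul(231, Add(Add(Mul(Rational(-1, 4), Pow(Mul(6, -3), 2)), -174), 246)), 484) = Add(Mul(231, Add(Add(Mul(Rational(-1, 4), Pow(-18, 2)), -174), 246)), 484) = Add(Mul(231, Add(Add(Mul(Rational(-1, 4), 324), -174), 246)), 484) = Add(Mul(231, Add(Add(-81, -174), 246)), 484) = Add(Mul(231, Add(-255, 246)), 484) = Add(Mul(231, -9), 484) = Add(-2079, 484) = -1595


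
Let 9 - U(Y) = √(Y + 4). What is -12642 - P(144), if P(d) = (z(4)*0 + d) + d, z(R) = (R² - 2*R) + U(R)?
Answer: -12930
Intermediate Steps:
U(Y) = 9 - √(4 + Y) (U(Y) = 9 - √(Y + 4) = 9 - √(4 + Y))
z(R) = 9 + R² - √(4 + R) - 2*R (z(R) = (R² - 2*R) + (9 - √(4 + R)) = 9 + R² - √(4 + R) - 2*R)
P(d) = 2*d (P(d) = ((9 + 4² - √(4 + 4) - 2*4)*0 + d) + d = ((9 + 16 - √8 - 8)*0 + d) + d = ((9 + 16 - 2*√2 - 8)*0 + d) + d = ((17 - 2*√2)*0 + d) + d = (0 + d) + d = d + d = 2*d)
-12642 - P(144) = -12642 - 2*144 = -12642 - 1*288 = -12642 - 288 = -12930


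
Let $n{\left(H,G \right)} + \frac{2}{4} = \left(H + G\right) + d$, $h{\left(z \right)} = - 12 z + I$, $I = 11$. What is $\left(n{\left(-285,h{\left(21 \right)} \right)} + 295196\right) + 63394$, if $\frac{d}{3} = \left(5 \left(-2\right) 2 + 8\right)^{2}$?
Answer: $\frac{716991}{2} \approx 3.585 \cdot 10^{5}$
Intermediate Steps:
$h{\left(z \right)} = 11 - 12 z$ ($h{\left(z \right)} = - 12 z + 11 = 11 - 12 z$)
$d = 432$ ($d = 3 \left(5 \left(-2\right) 2 + 8\right)^{2} = 3 \left(\left(-10\right) 2 + 8\right)^{2} = 3 \left(-20 + 8\right)^{2} = 3 \left(-12\right)^{2} = 3 \cdot 144 = 432$)
$n{\left(H,G \right)} = \frac{863}{2} + G + H$ ($n{\left(H,G \right)} = - \frac{1}{2} + \left(\left(H + G\right) + 432\right) = - \frac{1}{2} + \left(\left(G + H\right) + 432\right) = - \frac{1}{2} + \left(432 + G + H\right) = \frac{863}{2} + G + H$)
$\left(n{\left(-285,h{\left(21 \right)} \right)} + 295196\right) + 63394 = \left(\left(\frac{863}{2} + \left(11 - 252\right) - 285\right) + 295196\right) + 63394 = \left(\left(\frac{863}{2} - 241 - 285\right) + 295196\right) + 63394 = \left(- \frac{189}{2} + 295196\right) + 63394 = \frac{590203}{2} + 63394 = \frac{716991}{2}$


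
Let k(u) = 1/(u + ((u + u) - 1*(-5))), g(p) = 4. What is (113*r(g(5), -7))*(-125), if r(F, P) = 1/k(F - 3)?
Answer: -113000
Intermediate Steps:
k(u) = 1/(5 + 3*u) (k(u) = 1/(u + (2*u + 5)) = 1/(u + (5 + 2*u)) = 1/(5 + 3*u))
r(F, P) = -4 + 3*F (r(F, P) = 1/(1/(5 + 3*(F - 3))) = 1/(1/(5 + 3*(-3 + F))) = 1/(1/(5 + (-9 + 3*F))) = 1/(1/(-4 + 3*F)) = -4 + 3*F)
(113*r(g(5), -7))*(-125) = (113*(-4 + 3*4))*(-125) = (113*(-4 + 12))*(-125) = (113*8)*(-125) = 904*(-125) = -113000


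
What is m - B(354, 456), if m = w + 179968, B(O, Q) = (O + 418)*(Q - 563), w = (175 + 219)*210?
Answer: 345312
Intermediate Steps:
w = 82740 (w = 394*210 = 82740)
B(O, Q) = (-563 + Q)*(418 + O) (B(O, Q) = (418 + O)*(-563 + Q) = (-563 + Q)*(418 + O))
m = 262708 (m = 82740 + 179968 = 262708)
m - B(354, 456) = 262708 - (-235334 - 563*354 + 418*456 + 354*456) = 262708 - (-235334 - 199302 + 190608 + 161424) = 262708 - 1*(-82604) = 262708 + 82604 = 345312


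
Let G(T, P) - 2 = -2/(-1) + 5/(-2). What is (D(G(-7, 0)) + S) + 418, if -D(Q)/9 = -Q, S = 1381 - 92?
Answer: 3441/2 ≈ 1720.5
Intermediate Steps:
S = 1289
G(T, P) = 3/2 (G(T, P) = 2 + (-2/(-1) + 5/(-2)) = 2 + (-2*(-1) + 5*(-1/2)) = 2 + (2 - 5/2) = 2 - 1/2 = 3/2)
D(Q) = 9*Q (D(Q) = -(-9)*Q = 9*Q)
(D(G(-7, 0)) + S) + 418 = (9*(3/2) + 1289) + 418 = (27/2 + 1289) + 418 = 2605/2 + 418 = 3441/2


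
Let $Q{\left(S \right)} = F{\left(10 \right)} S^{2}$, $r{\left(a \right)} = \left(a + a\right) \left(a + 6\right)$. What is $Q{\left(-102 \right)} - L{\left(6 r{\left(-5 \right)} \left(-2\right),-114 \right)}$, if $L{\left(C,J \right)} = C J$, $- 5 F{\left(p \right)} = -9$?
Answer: $\frac{162036}{5} \approx 32407.0$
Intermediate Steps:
$r{\left(a \right)} = 2 a \left(6 + a\right)$
$F{\left(p \right)} = \frac{9}{5}$ ($F{\left(p \right)} = \left(- \frac{1}{5}\right) \left(-9\right) = \frac{9}{5}$)
$Q{\left(S \right)} = \frac{9 S^{2}}{5}$
$Q{\left(-102 \right)} - L{\left(6 r{\left(-5 \right)} \left(-2\right),-114 \right)} = \frac{9 \left(-102\right)^{2}}{5} - 6 \cdot 2 \left(-5\right) \left(6 - 5\right) \left(-2\right) \left(-114\right) = \frac{9}{5} \cdot 10404 - 6 \cdot 2 \left(-5\right) 1 \left(-2\right) \left(-114\right) = \frac{93636}{5} - 6 \left(-10\right) \left(-2\right) \left(-114\right) = \frac{93636}{5} - \left(-60\right) \left(-2\right) \left(-114\right) = \frac{93636}{5} - 120 \left(-114\right) = \frac{93636}{5} - -13680 = \frac{93636}{5} + 13680 = \frac{162036}{5}$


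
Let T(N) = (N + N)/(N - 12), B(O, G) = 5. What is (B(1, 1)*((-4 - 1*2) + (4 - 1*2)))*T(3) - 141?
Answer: -383/3 ≈ -127.67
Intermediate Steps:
T(N) = 2*N/(-12 + N) (T(N) = (2*N)/(-12 + N) = 2*N/(-12 + N))
(B(1, 1)*((-4 - 1*2) + (4 - 1*2)))*T(3) - 141 = (5*((-4 - 1*2) + (4 - 1*2)))*(2*3/(-12 + 3)) - 141 = (5*((-4 - 2) + (4 - 2)))*(2*3/(-9)) - 141 = (5*(-6 + 2))*(2*3*(-⅑)) - 141 = (5*(-4))*(-⅔) - 141 = -20*(-⅔) - 141 = 40/3 - 141 = -383/3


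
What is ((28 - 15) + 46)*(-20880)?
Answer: -1231920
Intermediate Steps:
((28 - 15) + 46)*(-20880) = (13 + 46)*(-20880) = 59*(-20880) = -1231920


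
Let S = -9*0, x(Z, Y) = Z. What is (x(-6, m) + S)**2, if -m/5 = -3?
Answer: 36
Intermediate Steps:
m = 15 (m = -5*(-3) = 15)
S = 0
(x(-6, m) + S)**2 = (-6 + 0)**2 = (-6)**2 = 36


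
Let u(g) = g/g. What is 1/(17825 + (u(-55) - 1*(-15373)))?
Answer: 1/33199 ≈ 3.0121e-5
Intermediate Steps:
u(g) = 1
1/(17825 + (u(-55) - 1*(-15373))) = 1/(17825 + (1 - 1*(-15373))) = 1/(17825 + (1 + 15373)) = 1/(17825 + 15374) = 1/33199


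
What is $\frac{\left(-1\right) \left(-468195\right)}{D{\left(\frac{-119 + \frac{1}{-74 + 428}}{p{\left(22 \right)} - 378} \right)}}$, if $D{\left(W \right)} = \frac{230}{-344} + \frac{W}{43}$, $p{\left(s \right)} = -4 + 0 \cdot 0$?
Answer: $- \frac{136123107939}{192284} \approx -7.0793 \cdot 10^{5}$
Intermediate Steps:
$p{\left(s \right)} = -4$ ($p{\left(s \right)} = -4 + 0 = -4$)
$D{\left(W \right)} = - \frac{115}{172} + \frac{W}{43}$ ($D{\left(W \right)} = 230 \left(- \frac{1}{344}\right) + W \frac{1}{43} = - \frac{115}{172} + \frac{W}{43}$)
$\frac{\left(-1\right) \left(-468195\right)}{D{\left(\frac{-119 + \frac{1}{-74 + 428}}{p{\left(22 \right)} - 378} \right)}} = \frac{\left(-1\right) \left(-468195\right)}{- \frac{115}{172} + \frac{\left(-119 + \frac{1}{-74 + 428}\right) \frac{1}{-4 - 378}}{43}} = \frac{468195}{- \frac{115}{172} + \frac{\left(-119 + \frac{1}{354}\right) \frac{1}{-382}}{43}} = \frac{468195}{- \frac{115}{172} + \frac{\left(-119 + \frac{1}{354}\right) \left(- \frac{1}{382}\right)}{43}} = \frac{468195}{- \frac{115}{172} + \frac{\left(- \frac{42125}{354}\right) \left(- \frac{1}{382}\right)}{43}} = \frac{468195}{- \frac{115}{172} + \frac{1}{43} \cdot \frac{42125}{135228}} = \frac{468195}{- \frac{115}{172} + \frac{42125}{5814804}} = \frac{468195}{- \frac{961420}{1453701}} = 468195 \left(- \frac{1453701}{961420}\right) = - \frac{136123107939}{192284}$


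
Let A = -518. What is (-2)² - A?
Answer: 522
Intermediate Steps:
(-2)² - A = (-2)² - 1*(-518) = 4 + 518 = 522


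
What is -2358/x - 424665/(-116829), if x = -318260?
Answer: 7523853649/2065666530 ≈ 3.6423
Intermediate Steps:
-2358/x - 424665/(-116829) = -2358/(-318260) - 424665/(-116829) = -2358*(-1/318260) - 424665*(-1/116829) = 1179/159130 + 47185/12981 = 7523853649/2065666530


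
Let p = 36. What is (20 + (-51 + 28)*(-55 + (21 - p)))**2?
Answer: 2656900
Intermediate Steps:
(20 + (-51 + 28)*(-55 + (21 - p)))**2 = (20 + (-51 + 28)*(-55 + (21 - 1*36)))**2 = (20 - 23*(-55 + (21 - 36)))**2 = (20 - 23*(-55 - 15))**2 = (20 - 23*(-70))**2 = (20 + 1610)**2 = 1630**2 = 2656900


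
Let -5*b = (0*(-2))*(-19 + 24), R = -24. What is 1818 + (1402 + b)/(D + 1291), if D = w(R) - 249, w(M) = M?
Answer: 926063/509 ≈ 1819.4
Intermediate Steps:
D = -273 (D = -24 - 249 = -273)
b = 0 (b = -0*(-2)*(-19 + 24)/5 = -0*5 = -⅕*0 = 0)
1818 + (1402 + b)/(D + 1291) = 1818 + (1402 + 0)/(-273 + 1291) = 1818 + 1402/1018 = 1818 + 1402*(1/1018) = 1818 + 701/509 = 926063/509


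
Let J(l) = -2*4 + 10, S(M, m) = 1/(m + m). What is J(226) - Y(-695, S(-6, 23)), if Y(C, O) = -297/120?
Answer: 179/40 ≈ 4.4750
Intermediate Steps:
S(M, m) = 1/(2*m)
J(l) = 2 (J(l) = -8 + 10 = 2)
Y(C, O) = -99/40 (Y(C, O) = -297*1/120 = -99/40)
J(226) - Y(-695, S(-6, 23)) = 2 - 1*(-99/40) = 2 + 99/40 = 179/40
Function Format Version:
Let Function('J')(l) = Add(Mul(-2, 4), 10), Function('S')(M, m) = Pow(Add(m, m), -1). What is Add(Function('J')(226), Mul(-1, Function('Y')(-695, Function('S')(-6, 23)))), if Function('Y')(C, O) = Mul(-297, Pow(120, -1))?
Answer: Rational(179, 40) ≈ 4.4750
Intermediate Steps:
Function('S')(M, m) = Mul(Rational(1, 2), Pow(m, -1)) (Function('S')(M, m) = Pow(Mul(2, m), -1) = Mul(Rational(1, 2), Pow(m, -1)))
Function('J')(l) = 2 (Function('J')(l) = Add(-8, 10) = 2)
Function('Y')(C, O) = Rational(-99, 40) (Function('Y')(C, O) = Mul(-297, Rational(1, 120)) = Rational(-99, 40))
Add(Function('J')(226), Mul(-1, Function('Y')(-695, Function('S')(-6, 23)))) = Add(2, Mul(-1, Rational(-99, 40))) = Add(2, Rational(99, 40)) = Rational(179, 40)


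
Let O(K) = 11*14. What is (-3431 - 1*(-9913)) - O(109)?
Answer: 6328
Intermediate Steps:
O(K) = 154
(-3431 - 1*(-9913)) - O(109) = (-3431 - 1*(-9913)) - 1*154 = (-3431 + 9913) - 154 = 6482 - 154 = 6328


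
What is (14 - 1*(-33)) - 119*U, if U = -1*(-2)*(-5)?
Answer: 1237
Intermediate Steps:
U = -10 (U = 2*(-5) = -10)
(14 - 1*(-33)) - 119*U = (14 - 1*(-33)) - 119*(-10) = (14 + 33) + 1190 = 47 + 1190 = 1237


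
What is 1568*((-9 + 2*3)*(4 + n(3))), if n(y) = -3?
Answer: -4704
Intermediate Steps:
1568*((-9 + 2*3)*(4 + n(3))) = 1568*((-9 + 2*3)*(4 - 3)) = 1568*((-9 + 6)*1) = 1568*(-3*1) = 1568*(-3) = -4704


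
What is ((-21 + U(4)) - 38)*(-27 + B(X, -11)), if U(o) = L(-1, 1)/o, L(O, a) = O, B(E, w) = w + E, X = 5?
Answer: 7821/4 ≈ 1955.3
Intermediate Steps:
B(E, w) = E + w
U(o) = -1/o
((-21 + U(4)) - 38)*(-27 + B(X, -11)) = ((-21 - 1/4) - 38)*(-27 + (5 - 11)) = ((-21 - 1*¼) - 38)*(-27 - 6) = ((-21 - ¼) - 38)*(-33) = (-85/4 - 38)*(-33) = -237/4*(-33) = 7821/4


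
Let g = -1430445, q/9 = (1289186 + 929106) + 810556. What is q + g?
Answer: 25829187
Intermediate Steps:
q = 27259632 (q = 9*((1289186 + 929106) + 810556) = 9*(2218292 + 810556) = 9*3028848 = 27259632)
q + g = 27259632 - 1430445 = 25829187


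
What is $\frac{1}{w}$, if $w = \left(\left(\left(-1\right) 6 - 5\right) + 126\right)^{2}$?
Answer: $\frac{1}{13225} \approx 7.5614 \cdot 10^{-5}$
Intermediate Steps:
$w = 13225$ ($w = \left(\left(-6 - 5\right) + 126\right)^{2} = \left(-11 + 126\right)^{2} = 115^{2} = 13225$)
$\frac{1}{w} = \frac{1}{13225}$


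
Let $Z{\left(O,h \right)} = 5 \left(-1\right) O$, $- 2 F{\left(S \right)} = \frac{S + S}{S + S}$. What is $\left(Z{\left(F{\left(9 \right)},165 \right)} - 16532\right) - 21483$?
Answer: $- \frac{76025}{2} \approx -38013.0$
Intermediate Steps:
$F{\left(S \right)} = - \frac{1}{2}$ ($F{\left(S \right)} = - \frac{\left(S + S\right) \frac{1}{S + S}}{2} = - \frac{2 S \frac{1}{2 S}}{2} = \left(- \frac{1}{2}\right) 1 = - \frac{1}{2}$)
$Z{\left(O,h \right)} = - 5 O$
$\left(Z{\left(F{\left(9 \right)},165 \right)} - 16532\right) - 21483 = \left(\left(-5\right) \left(- \frac{1}{2}\right) - 16532\right) - 21483 = \left(\frac{5}{2} - 16532\right) - 21483 = - \frac{33059}{2} - 21483 = - \frac{76025}{2}$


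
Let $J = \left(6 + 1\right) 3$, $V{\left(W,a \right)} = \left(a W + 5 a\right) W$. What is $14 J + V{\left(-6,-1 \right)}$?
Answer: $288$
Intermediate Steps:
$V{\left(W,a \right)} = W \left(5 a + W a\right)$ ($V{\left(W,a \right)} = \left(W a + 5 a\right) W = \left(5 a + W a\right) W = W \left(5 a + W a\right)$)
$J = 21$ ($J = 7 \cdot 3 = 21$)
$14 J + V{\left(-6,-1 \right)} = 14 \cdot 21 - - 6 \left(5 - 6\right) = 294 - \left(-6\right) \left(-1\right) = 294 - 6 = 288$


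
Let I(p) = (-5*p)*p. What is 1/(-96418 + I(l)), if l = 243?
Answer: -1/391663 ≈ -2.5532e-6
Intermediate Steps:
I(p) = -5*p²
1/(-96418 + I(l)) = 1/(-96418 - 5*243²) = 1/(-96418 - 5*59049) = 1/(-96418 - 295245) = 1/(-391663) = -1/391663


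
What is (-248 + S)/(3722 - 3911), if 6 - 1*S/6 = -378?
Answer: -2056/189 ≈ -10.878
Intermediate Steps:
S = 2304 (S = 36 - 6*(-378) = 36 + 2268 = 2304)
(-248 + S)/(3722 - 3911) = (-248 + 2304)/(3722 - 3911) = 2056/(-189) = 2056*(-1/189) = -2056/189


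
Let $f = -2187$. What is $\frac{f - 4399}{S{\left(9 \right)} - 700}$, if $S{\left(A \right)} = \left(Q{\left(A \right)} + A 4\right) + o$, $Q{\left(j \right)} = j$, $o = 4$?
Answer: $\frac{6586}{651} \approx 10.117$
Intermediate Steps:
$S{\left(A \right)} = 4 + 5 A$ ($S{\left(A \right)} = \left(A + A 4\right) + 4 = \left(A + 4 A\right) + 4 = 5 A + 4 = 4 + 5 A$)
$\frac{f - 4399}{S{\left(9 \right)} - 700} = \frac{-2187 - 4399}{\left(4 + 5 \cdot 9\right) - 700} = - \frac{6586}{\left(4 + 45\right) - 700} = - \frac{6586}{49 - 700} = - \frac{6586}{-651} = \left(-6586\right) \left(- \frac{1}{651}\right) = \frac{6586}{651}$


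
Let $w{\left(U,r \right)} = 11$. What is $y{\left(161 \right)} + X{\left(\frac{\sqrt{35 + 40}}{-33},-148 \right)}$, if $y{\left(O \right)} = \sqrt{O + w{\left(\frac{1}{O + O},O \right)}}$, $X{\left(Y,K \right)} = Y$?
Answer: $2 \sqrt{43} - \frac{5 \sqrt{3}}{33} \approx 12.852$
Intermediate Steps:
$y{\left(O \right)} = \sqrt{11 + O}$ ($y{\left(O \right)} = \sqrt{O + 11} = \sqrt{11 + O}$)
$y{\left(161 \right)} + X{\left(\frac{\sqrt{35 + 40}}{-33},-148 \right)} = \sqrt{11 + 161} + \frac{\sqrt{35 + 40}}{-33} = \sqrt{172} + \sqrt{75} \left(- \frac{1}{33}\right) = 2 \sqrt{43} + 5 \sqrt{3} \left(- \frac{1}{33}\right) = 2 \sqrt{43} - \frac{5 \sqrt{3}}{33}$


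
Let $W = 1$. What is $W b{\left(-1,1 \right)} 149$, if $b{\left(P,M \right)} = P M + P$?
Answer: $-298$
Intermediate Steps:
$b{\left(P,M \right)} = P + M P$ ($b{\left(P,M \right)} = M P + P = P + M P$)
$W b{\left(-1,1 \right)} 149 = 1 \left(- (1 + 1)\right) 149 = 1 \left(\left(-1\right) 2\right) 149 = 1 \left(-2\right) 149 = \left(-2\right) 149 = -298$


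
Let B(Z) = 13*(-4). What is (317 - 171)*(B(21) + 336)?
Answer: 41464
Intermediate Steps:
B(Z) = -52
(317 - 171)*(B(21) + 336) = (317 - 171)*(-52 + 336) = 146*284 = 41464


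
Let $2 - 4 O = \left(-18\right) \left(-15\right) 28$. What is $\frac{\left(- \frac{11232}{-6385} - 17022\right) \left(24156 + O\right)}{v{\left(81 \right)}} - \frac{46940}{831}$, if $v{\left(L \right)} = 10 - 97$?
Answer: $\frac{670274501313179}{153872115} \approx 4.356 \cdot 10^{6}$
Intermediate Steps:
$v{\left(L \right)} = -87$ ($v{\left(L \right)} = 10 - 97 = -87$)
$O = - \frac{3779}{2}$ ($O = \frac{1}{2} - \frac{\left(-18\right) \left(-15\right) 28}{4} = \frac{1}{2} - \frac{270 \cdot 28}{4} = \frac{1}{2} - 1890 = - \frac{3779}{2} \approx -1889.5$)
$\frac{\left(- \frac{11232}{-6385} - 17022\right) \left(24156 + O\right)}{v{\left(81 \right)}} - \frac{46940}{831} = \frac{\left(- \frac{11232}{-6385} - 17022\right) \left(24156 - \frac{3779}{2}\right)}{-87} - \frac{46940}{831} = \left(\left(-11232\right) \left(- \frac{1}{6385}\right) - 17022\right) \frac{44533}{2} \left(- \frac{1}{87}\right) - \frac{46940}{831} = \left(\frac{11232}{6385} - 17022\right) \frac{44533}{2} \left(- \frac{1}{87}\right) - \frac{46940}{831} = \left(- \frac{108674238}{6385}\right) \frac{44533}{2} \left(- \frac{1}{87}\right) - \frac{46940}{831} = \left(- \frac{2419794920427}{6385}\right) \left(- \frac{1}{87}\right) - \frac{46940}{831} = \frac{806598306809}{185165} - \frac{46940}{831} = \frac{670274501313179}{153872115}$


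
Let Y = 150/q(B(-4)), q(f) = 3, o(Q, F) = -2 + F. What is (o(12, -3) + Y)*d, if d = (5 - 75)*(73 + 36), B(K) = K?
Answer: -343350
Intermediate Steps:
d = -7630 (d = -70*109 = -7630)
Y = 50 (Y = 150/3 = 150*(⅓) = 50)
(o(12, -3) + Y)*d = ((-2 - 3) + 50)*(-7630) = (-5 + 50)*(-7630) = 45*(-7630) = -343350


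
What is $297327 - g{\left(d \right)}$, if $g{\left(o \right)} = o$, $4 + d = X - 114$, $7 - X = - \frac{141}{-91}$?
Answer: $\frac{27066999}{91} \approx 2.9744 \cdot 10^{5}$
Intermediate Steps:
$X = \frac{496}{91}$ ($X = 7 - - \frac{141}{-91} = 7 - \left(-141\right) \left(- \frac{1}{91}\right) = 7 - \frac{141}{91} = \frac{496}{91} \approx 5.4505$)
$d = - \frac{10242}{91}$ ($d = -4 + \left(\frac{496}{91} - 114\right) = -4 - \frac{9878}{91} = - \frac{10242}{91} \approx -112.55$)
$297327 - g{\left(d \right)} = 297327 - - \frac{10242}{91} = 297327 + \frac{10242}{91} = \frac{27066999}{91}$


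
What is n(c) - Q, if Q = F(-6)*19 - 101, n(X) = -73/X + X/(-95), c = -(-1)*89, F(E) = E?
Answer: 1802969/8455 ≈ 213.24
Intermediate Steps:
c = 89 (c = -1*(-89) = 89)
n(X) = -73/X - X/95 (n(X) = -73/X + X*(-1/95) = -73/X - X/95)
Q = -215 (Q = -6*19 - 101 = -114 - 101 = -215)
n(c) - Q = (-73/89 - 1/95*89) - 1*(-215) = (-73*1/89 - 89/95) + 215 = (-73/89 - 89/95) + 215 = -14856/8455 + 215 = 1802969/8455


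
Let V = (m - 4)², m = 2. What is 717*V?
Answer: 2868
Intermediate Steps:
V = 4 (V = (2 - 4)² = (-2)² = 4)
717*V = 717*4 = 2868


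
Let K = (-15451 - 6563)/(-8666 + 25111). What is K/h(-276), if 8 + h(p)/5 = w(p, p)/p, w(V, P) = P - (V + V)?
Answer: 2446/82225 ≈ 0.029748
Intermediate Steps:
w(V, P) = P - 2*V
h(p) = -45 (h(p) = -40 + 5*((p - 2*p)/p) = -40 + 5*((-p)/p) = -40 + 5*(-1) = -40 - 5 = -45)
K = -22014/16445 ≈ -1.3386
K/h(-276) = -22014/16445/(-45) = -22014/16445*(-1/45) = 2446/82225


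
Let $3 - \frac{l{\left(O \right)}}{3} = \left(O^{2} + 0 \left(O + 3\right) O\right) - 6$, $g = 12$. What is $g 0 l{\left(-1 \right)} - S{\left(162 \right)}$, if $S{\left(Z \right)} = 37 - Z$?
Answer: $125$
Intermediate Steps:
$l{\left(O \right)} = 27 - 3 O^{2}$ ($l{\left(O \right)} = 9 - 3 \left(\left(O^{2} + 0 \left(O + 3\right) O\right) - 6\right) = 9 - 3 \left(\left(O^{2} + 0 \left(3 + O\right) O\right) - 6\right) = 9 - 3 \left(\left(O^{2} + 0 O\right) - 6\right) = 9 - 3 \left(\left(O^{2} + 0\right) - 6\right) = 9 - 3 \left(O^{2} - 6\right) = 9 - 3 \left(-6 + O^{2}\right) = 9 - \left(-18 + 3 O^{2}\right) = 27 - 3 O^{2}$)
$g 0 l{\left(-1 \right)} - S{\left(162 \right)} = 12 \cdot 0 \left(27 - 3 \left(-1\right)^{2}\right) - \left(37 - 162\right) = 0 \left(27 - 3\right) - \left(37 - 162\right) = 0 \left(27 - 3\right) - -125 = 0 \cdot 24 + 125 = 0 + 125 = 125$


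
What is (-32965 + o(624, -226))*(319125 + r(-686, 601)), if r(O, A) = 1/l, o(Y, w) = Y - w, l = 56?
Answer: -573927197115/56 ≈ -1.0249e+10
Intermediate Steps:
r(O, A) = 1/56
(-32965 + o(624, -226))*(319125 + r(-686, 601)) = (-32965 + (624 - 1*(-226)))*(319125 + 1/56) = (-32965 + (624 + 226))*(17871001/56) = (-32965 + 850)*(17871001/56) = -32115*17871001/56 = -573927197115/56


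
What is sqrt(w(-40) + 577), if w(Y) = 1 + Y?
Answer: sqrt(538) ≈ 23.195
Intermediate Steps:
sqrt(w(-40) + 577) = sqrt((1 - 40) + 577) = sqrt(-39 + 577) = sqrt(538)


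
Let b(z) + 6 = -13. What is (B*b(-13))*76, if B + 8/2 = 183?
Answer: -258476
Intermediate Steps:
B = 179 (B = -4 + 183 = 179)
b(z) = -19 (b(z) = -6 - 13 = -19)
(B*b(-13))*76 = (179*(-19))*76 = -3401*76 = -258476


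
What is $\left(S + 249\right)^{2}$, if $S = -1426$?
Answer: $1385329$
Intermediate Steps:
$\left(S + 249\right)^{2} = \left(-1426 + 249\right)^{2} = \left(-1177\right)^{2} = 1385329$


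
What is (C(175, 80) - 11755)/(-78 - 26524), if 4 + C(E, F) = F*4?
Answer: 11439/26602 ≈ 0.43001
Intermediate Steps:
C(E, F) = -4 + 4*F (C(E, F) = -4 + F*4 = -4 + 4*F)
(C(175, 80) - 11755)/(-78 - 26524) = ((-4 + 4*80) - 11755)/(-78 - 26524) = ((-4 + 320) - 11755)/(-26602) = (316 - 11755)*(-1/26602) = -11439*(-1/26602) = 11439/26602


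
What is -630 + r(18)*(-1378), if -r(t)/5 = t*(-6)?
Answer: -744750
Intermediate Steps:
r(t) = 30*t (r(t) = -5*t*(-6) = -(-30)*t = 30*t)
-630 + r(18)*(-1378) = -630 + (30*18)*(-1378) = -630 + 540*(-1378) = -630 - 744120 = -744750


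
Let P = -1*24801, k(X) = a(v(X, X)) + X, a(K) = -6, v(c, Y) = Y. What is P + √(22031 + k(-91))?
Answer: -24801 + √21934 ≈ -24653.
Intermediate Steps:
k(X) = -6 + X
P = -24801
P + √(22031 + k(-91)) = -24801 + √(22031 + (-6 - 91)) = -24801 + √(22031 - 97) = -24801 + √21934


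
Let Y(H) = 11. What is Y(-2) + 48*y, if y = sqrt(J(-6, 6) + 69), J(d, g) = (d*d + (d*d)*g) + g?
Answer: 11 + 48*sqrt(327) ≈ 878.99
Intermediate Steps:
J(d, g) = g + d**2 + g*d**2 (J(d, g) = (d**2 + d**2*g) + g = (d**2 + g*d**2) + g = g + d**2 + g*d**2)
y = sqrt(327) (y = sqrt((6 + (-6)**2 + 6*(-6)**2) + 69) = sqrt((6 + 36 + 6*36) + 69) = sqrt((6 + 36 + 216) + 69) = sqrt(258 + 69) = sqrt(327) ≈ 18.083)
Y(-2) + 48*y = 11 + 48*sqrt(327)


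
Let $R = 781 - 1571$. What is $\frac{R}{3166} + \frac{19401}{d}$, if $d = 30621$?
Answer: $\frac{6205496}{16157681} \approx 0.38406$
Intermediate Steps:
$R = -790$ ($R = 781 - 1571 = -790$)
$\frac{R}{3166} + \frac{19401}{d} = - \frac{790}{3166} + \frac{19401}{30621} = \left(-790\right) \frac{1}{3166} + 19401 \cdot \frac{1}{30621} = - \frac{395}{1583} + \frac{6467}{10207} = \frac{6205496}{16157681}$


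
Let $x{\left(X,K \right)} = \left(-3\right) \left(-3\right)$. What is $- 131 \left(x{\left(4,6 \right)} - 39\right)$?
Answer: $3930$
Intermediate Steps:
$x{\left(X,K \right)} = 9$
$- 131 \left(x{\left(4,6 \right)} - 39\right) = - 131 \left(9 - 39\right) = \left(-131\right) \left(-30\right) = 3930$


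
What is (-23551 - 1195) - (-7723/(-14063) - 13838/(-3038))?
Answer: -10790318104/435953 ≈ -24751.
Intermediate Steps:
(-23551 - 1195) - (-7723/(-14063) - 13838/(-3038)) = -24746 - (-7723*(-1/14063) - 13838*(-1/3038)) = -24746 - (7723/14063 + 6919/1519) = -24746 - 1*2225166/435953 = -24746 - 2225166/435953 = -10790318104/435953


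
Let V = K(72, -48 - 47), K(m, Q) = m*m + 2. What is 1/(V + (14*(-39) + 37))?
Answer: 1/4677 ≈ 0.00021381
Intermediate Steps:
K(m, Q) = 2 + m² (K(m, Q) = m² + 2 = 2 + m²)
V = 5186 (V = 2 + 72² = 2 + 5184 = 5186)
1/(V + (14*(-39) + 37)) = 1/(5186 + (14*(-39) + 37)) = 1/(5186 + (-546 + 37)) = 1/(5186 - 509) = 1/4677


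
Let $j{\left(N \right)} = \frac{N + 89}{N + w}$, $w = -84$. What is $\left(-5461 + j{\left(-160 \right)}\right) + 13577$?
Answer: $\frac{1980375}{244} \approx 8116.3$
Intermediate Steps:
$j{\left(N \right)} = \frac{89 + N}{-84 + N}$ ($j{\left(N \right)} = \frac{N + 89}{N - 84} = \frac{89 + N}{-84 + N}$)
$\left(-5461 + j{\left(-160 \right)}\right) + 13577 = \left(-5461 + \frac{89 - 160}{-84 - 160}\right) + 13577 = \left(-5461 + \frac{1}{-244} \left(-71\right)\right) + 13577 = \left(-5461 - - \frac{71}{244}\right) + 13577 = \left(-5461 + \frac{71}{244}\right) + 13577 = - \frac{1332413}{244} + 13577 = \frac{1980375}{244}$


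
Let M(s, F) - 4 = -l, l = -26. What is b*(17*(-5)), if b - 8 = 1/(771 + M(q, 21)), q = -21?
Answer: -544765/801 ≈ -680.11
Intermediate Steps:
M(s, F) = 30 (M(s, F) = 4 - 1*(-26) = 4 + 26 = 30)
b = 6409/801 (b = 8 + 1/(771 + 30) = 8 + 1/801 = 6409/801 ≈ 8.0013)
b*(17*(-5)) = 6409*(17*(-5))/801 = (6409/801)*(-85) = -544765/801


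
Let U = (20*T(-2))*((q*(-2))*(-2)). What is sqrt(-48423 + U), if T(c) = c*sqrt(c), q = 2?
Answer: sqrt(-48423 - 320*I*sqrt(2)) ≈ 1.028 - 220.05*I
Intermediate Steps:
T(c) = c**(3/2)
U = -320*I*sqrt(2) (U = (20*(-2)**(3/2))*((2*(-2))*(-2)) = (20*(-2*I*sqrt(2)))*(-4*(-2)) = -40*I*sqrt(2)*8 = -320*I*sqrt(2) ≈ -452.55*I)
sqrt(-48423 + U) = sqrt(-48423 - 320*I*sqrt(2))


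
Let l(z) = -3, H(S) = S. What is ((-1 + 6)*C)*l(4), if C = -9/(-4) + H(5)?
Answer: -435/4 ≈ -108.75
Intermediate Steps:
C = 29/4 (C = -9/(-4) + 5 = -9*(-1/4) + 5 = 9/4 + 5 = 29/4 ≈ 7.2500)
((-1 + 6)*C)*l(4) = ((-1 + 6)*(29/4))*(-3) = (5*(29/4))*(-3) = (145/4)*(-3) = -435/4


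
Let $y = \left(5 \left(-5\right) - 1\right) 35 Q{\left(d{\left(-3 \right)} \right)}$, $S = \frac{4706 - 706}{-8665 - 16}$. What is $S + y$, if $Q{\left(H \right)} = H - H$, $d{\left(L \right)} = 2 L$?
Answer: $- \frac{4000}{8681} \approx -0.46078$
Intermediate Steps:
$Q{\left(H \right)} = 0$
$S = - \frac{4000}{8681}$ ($S = \frac{4000}{-8681} = 4000 \left(- \frac{1}{8681}\right) = - \frac{4000}{8681} \approx -0.46078$)
$y = 0$ ($y = \left(5 \left(-5\right) - 1\right) 35 \cdot 0 = \left(-25 - 1\right) 35 \cdot 0 = \left(-26\right) 35 \cdot 0 = \left(-910\right) 0 = 0$)
$S + y = - \frac{4000}{8681} + 0 = - \frac{4000}{8681}$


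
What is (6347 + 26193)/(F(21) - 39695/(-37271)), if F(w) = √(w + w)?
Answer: -48142030106300/56767659497 + 45202206930140*√42/56767659497 ≈ 4312.3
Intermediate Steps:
F(w) = √2*√w (F(w) = √(2*w) = √2*√w)
(6347 + 26193)/(F(21) - 39695/(-37271)) = (6347 + 26193)/(√2*√21 - 39695/(-37271)) = 32540/(√42 - 39695*(-1/37271)) = 32540/(√42 + 39695/37271) = 32540/(39695/37271 + √42)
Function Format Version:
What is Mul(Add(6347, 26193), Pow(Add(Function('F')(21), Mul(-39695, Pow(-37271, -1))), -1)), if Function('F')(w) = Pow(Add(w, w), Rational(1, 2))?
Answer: Add(Rational(-48142030106300, 56767659497), Mul(Rational(45202206930140, 56767659497), Pow(42, Rational(1, 2)))) ≈ 4312.3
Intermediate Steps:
Function('F')(w) = Mul(Pow(2, Rational(1, 2)), Pow(w, Rational(1, 2))) (Function('F')(w) = Pow(Mul(2, w), Rational(1, 2)) = Mul(Pow(2, Rational(1, 2)), Pow(w, Rational(1, 2))))
Mul(Add(6347, 26193), Pow(Add(Function('F')(21), Mul(-39695, Pow(-37271, -1))), -1)) = Mul(Add(6347, 26193), Pow(Add(Mul(Pow(2, Rational(1, 2)), Pow(21, Rational(1, 2))), Mul(-39695, Pow(-37271, -1))), -1)) = Mul(32540, Pow(Add(Pow(42, Rational(1, 2)), Mul(-39695, Rational(-1, 37271))), -1)) = Mul(32540, Pow(Add(Pow(42, Rational(1, 2)), Rational(39695, 37271)), -1)) = Mul(32540, Pow(Add(Rational(39695, 37271), Pow(42, Rational(1, 2))), -1))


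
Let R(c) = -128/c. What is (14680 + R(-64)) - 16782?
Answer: -2100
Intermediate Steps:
(14680 + R(-64)) - 16782 = (14680 - 128/(-64)) - 16782 = (14680 - 128*(-1/64)) - 16782 = (14680 + 2) - 16782 = 14682 - 16782 = -2100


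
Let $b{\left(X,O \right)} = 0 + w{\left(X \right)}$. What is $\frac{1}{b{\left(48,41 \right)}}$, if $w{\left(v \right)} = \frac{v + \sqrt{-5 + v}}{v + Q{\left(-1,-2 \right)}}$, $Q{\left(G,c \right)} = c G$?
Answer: $\frac{2400}{2261} - \frac{50 \sqrt{43}}{2261} \approx 0.91647$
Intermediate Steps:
$Q{\left(G,c \right)} = G c$
$w{\left(v \right)} = \frac{v + \sqrt{-5 + v}}{2 + v}$ ($w{\left(v \right)} = \frac{v + \sqrt{-5 + v}}{v - -2} = \frac{v + \sqrt{-5 + v}}{v + 2} = \frac{v + \sqrt{-5 + v}}{2 + v}$)
$b{\left(X,O \right)} = \frac{X + \sqrt{-5 + X}}{2 + X}$ ($b{\left(X,O \right)} = 0 + \frac{X + \sqrt{-5 + X}}{2 + X} = \frac{X + \sqrt{-5 + X}}{2 + X}$)
$\frac{1}{b{\left(48,41 \right)}} = \frac{1}{\frac{1}{2 + 48} \left(48 + \sqrt{-5 + 48}\right)} = \frac{1}{\frac{1}{50} \left(48 + \sqrt{43}\right)} = \frac{1}{\frac{24}{25} + \frac{\sqrt{43}}{50}}$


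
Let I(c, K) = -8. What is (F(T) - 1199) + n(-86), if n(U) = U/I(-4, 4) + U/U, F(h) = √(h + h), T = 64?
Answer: -4749/4 + 8*√2 ≈ -1175.9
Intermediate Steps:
F(h) = √2*√h (F(h) = √(2*h) = √2*√h)
n(U) = 1 - U/8 (n(U) = U/(-8) + U/U = U*(-⅛) + 1 = -U/8 + 1 = 1 - U/8)
(F(T) - 1199) + n(-86) = (√2*√64 - 1199) + (1 - ⅛*(-86)) = (√2*8 - 1199) + (1 + 43/4) = (8*√2 - 1199) + 47/4 = (-1199 + 8*√2) + 47/4 = -4749/4 + 8*√2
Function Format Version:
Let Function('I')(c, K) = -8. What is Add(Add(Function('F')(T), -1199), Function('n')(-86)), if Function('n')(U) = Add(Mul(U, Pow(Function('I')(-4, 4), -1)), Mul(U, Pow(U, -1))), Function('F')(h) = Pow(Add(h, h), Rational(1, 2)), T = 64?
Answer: Add(Rational(-4749, 4), Mul(8, Pow(2, Rational(1, 2)))) ≈ -1175.9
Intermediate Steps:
Function('F')(h) = Mul(Pow(2, Rational(1, 2)), Pow(h, Rational(1, 2))) (Function('F')(h) = Pow(Mul(2, h), Rational(1, 2)) = Mul(Pow(2, Rational(1, 2)), Pow(h, Rational(1, 2))))
Function('n')(U) = Add(1, Mul(Rational(-1, 8), U)) (Function('n')(U) = Add(Mul(U, Pow(-8, -1)), Mul(U, Pow(U, -1))) = Add(Mul(U, Rational(-1, 8)), 1) = Add(Mul(Rational(-1, 8), U), 1) = Add(1, Mul(Rational(-1, 8), U)))
Add(Add(Function('F')(T), -1199), Function('n')(-86)) = Add(Add(Mul(Pow(2, Rational(1, 2)), Pow(64, Rational(1, 2))), -1199), Add(1, Mul(Rational(-1, 8), -86))) = Add(Add(Mul(Pow(2, Rational(1, 2)), 8), -1199), Add(1, Rational(43, 4))) = Add(Add(Mul(8, Pow(2, Rational(1, 2))), -1199), Rational(47, 4)) = Add(Add(-1199, Mul(8, Pow(2, Rational(1, 2)))), Rational(47, 4)) = Add(Rational(-4749, 4), Mul(8, Pow(2, Rational(1, 2))))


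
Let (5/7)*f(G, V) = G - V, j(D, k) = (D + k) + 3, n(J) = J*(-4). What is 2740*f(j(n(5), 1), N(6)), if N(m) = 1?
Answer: -65212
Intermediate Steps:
n(J) = -4*J
j(D, k) = 3 + D + k
f(G, V) = -7*V/5 + 7*G/5 (f(G, V) = 7*(G - V)/5 = -7*V/5 + 7*G/5)
2740*f(j(n(5), 1), N(6)) = 2740*(-7/5*1 + 7*(3 - 4*5 + 1)/5) = 2740*(-7/5 + 7*(3 - 20 + 1)/5) = 2740*(-7/5 + (7/5)*(-16)) = 2740*(-7/5 - 112/5) = 2740*(-119/5) = -65212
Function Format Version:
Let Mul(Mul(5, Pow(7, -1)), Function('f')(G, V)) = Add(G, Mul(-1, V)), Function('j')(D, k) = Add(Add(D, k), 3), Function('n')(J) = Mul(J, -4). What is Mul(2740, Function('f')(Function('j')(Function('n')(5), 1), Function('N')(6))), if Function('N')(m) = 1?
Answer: -65212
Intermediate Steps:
Function('n')(J) = Mul(-4, J)
Function('j')(D, k) = Add(3, D, k)
Function('f')(G, V) = Add(Mul(Rational(-7, 5), V), Mul(Rational(7, 5), G)) (Function('f')(G, V) = Mul(Rational(7, 5), Add(G, Mul(-1, V))) = Add(Mul(Rational(-7, 5), V), Mul(Rational(7, 5), G)))
Mul(2740, Function('f')(Function('j')(Function('n')(5), 1), Function('N')(6))) = Mul(2740, Add(Mul(Rational(-7, 5), 1), Mul(Rational(7, 5), Add(3, Mul(-4, 5), 1)))) = Mul(2740, Add(Rational(-7, 5), Mul(Rational(7, 5), Add(3, -20, 1)))) = Mul(2740, Add(Rational(-7, 5), Mul(Rational(7, 5), -16))) = Mul(2740, Add(Rational(-7, 5), Rational(-112, 5))) = Mul(2740, Rational(-119, 5)) = -65212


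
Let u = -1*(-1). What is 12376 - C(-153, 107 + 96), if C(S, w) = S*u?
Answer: 12529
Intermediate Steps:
u = 1
C(S, w) = S (C(S, w) = S*1 = S)
12376 - C(-153, 107 + 96) = 12376 - 1*(-153) = 12376 + 153 = 12529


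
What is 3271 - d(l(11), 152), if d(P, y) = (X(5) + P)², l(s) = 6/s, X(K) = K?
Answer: 392070/121 ≈ 3240.2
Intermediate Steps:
d(P, y) = (5 + P)²
3271 - d(l(11), 152) = 3271 - (5 + 6/11)² = 3271 - (61/11)² = 3271 - 1*3721/121 = 3271 - 3721/121 = 392070/121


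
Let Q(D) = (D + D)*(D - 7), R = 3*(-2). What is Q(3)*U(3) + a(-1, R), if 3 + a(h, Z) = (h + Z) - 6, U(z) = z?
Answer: -88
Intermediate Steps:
R = -6
a(h, Z) = -9 + Z + h (a(h, Z) = -3 + ((h + Z) - 6) = -3 + ((Z + h) - 6) = -3 + (-6 + Z + h) = -9 + Z + h)
Q(D) = 2*D*(-7 + D) (Q(D) = (2*D)*(-7 + D) = 2*D*(-7 + D))
Q(3)*U(3) + a(-1, R) = (2*3*(-7 + 3))*3 + (-9 - 6 - 1) = (2*3*(-4))*3 - 16 = -24*3 - 16 = -72 - 16 = -88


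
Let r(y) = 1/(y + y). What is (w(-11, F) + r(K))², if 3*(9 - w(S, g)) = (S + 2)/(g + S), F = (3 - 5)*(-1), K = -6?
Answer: 10609/144 ≈ 73.674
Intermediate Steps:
F = 2 (F = -2*(-1) = 2)
r(y) = 1/(2*y)
w(S, g) = 9 - (2 + S)/(3*(S + g)) (w(S, g) = 9 - (S + 2)/(3*(g + S)) = 9 - (2 + S)/(3*(S + g)))
(w(-11, F) + r(K))² = ((-2 + 26*(-11) + 27*2)/(3*(-11 + 2)) + (½)/(-6))² = ((⅓)*(-2 - 286 + 54)/(-9) + (½)*(-⅙))² = ((⅓)*(-⅑)*(-234) - 1/12)² = (26/3 - 1/12)² = (103/12)² = 10609/144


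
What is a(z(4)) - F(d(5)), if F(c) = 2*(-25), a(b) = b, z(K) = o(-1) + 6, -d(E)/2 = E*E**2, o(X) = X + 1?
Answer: 56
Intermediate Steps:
o(X) = 1 + X
d(E) = -2*E**3 (d(E) = -2*E*E**2 = -2*E**3)
z(K) = 6 (z(K) = (1 - 1) + 6 = 0 + 6 = 6)
F(c) = -50
a(z(4)) - F(d(5)) = 6 - 1*(-50) = 6 + 50 = 56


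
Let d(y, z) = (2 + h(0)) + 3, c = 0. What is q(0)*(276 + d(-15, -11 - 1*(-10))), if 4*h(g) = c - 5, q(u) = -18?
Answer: -10071/2 ≈ -5035.5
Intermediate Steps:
h(g) = -5/4 (h(g) = (0 - 5)/4 = (1/4)*(-5) = -5/4)
d(y, z) = 15/4 (d(y, z) = (2 - 5/4) + 3 = 3/4 + 3 = 15/4)
q(0)*(276 + d(-15, -11 - 1*(-10))) = -18*(276 + 15/4) = -18*1119/4 = -10071/2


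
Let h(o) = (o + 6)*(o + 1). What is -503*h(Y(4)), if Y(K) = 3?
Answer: -18108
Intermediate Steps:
h(o) = (1 + o)*(6 + o) (h(o) = (6 + o)*(1 + o) = (1 + o)*(6 + o))
-503*h(Y(4)) = -503*(6 + 3² + 7*3) = -503*(6 + 9 + 21) = -503*36 = -18108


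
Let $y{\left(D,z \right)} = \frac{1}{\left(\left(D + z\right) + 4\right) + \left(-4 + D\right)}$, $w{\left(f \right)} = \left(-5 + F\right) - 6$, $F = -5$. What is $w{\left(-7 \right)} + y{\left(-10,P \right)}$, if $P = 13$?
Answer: $- \frac{113}{7} \approx -16.143$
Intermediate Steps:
$w{\left(f \right)} = -16$ ($w{\left(f \right)} = \left(-5 - 5\right) - 6 = -10 - 6 = -16$)
$y{\left(D,z \right)} = \frac{1}{z + 2 D}$ ($y{\left(D,z \right)} = \frac{1}{\left(4 + D + z\right) + \left(-4 + D\right)} = \frac{1}{z + 2 D}$)
$w{\left(-7 \right)} + y{\left(-10,P \right)} = -16 + \frac{1}{13 + 2 \left(-10\right)} = -16 + \frac{1}{13 - 20} = -16 + \frac{1}{-7} = -16 - \frac{1}{7} = - \frac{113}{7}$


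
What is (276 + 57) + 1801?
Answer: 2134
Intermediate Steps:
(276 + 57) + 1801 = 333 + 1801 = 2134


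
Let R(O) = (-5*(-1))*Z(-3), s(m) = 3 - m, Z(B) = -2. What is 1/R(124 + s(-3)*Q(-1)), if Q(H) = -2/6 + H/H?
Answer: -⅒ ≈ -0.10000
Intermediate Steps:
Q(H) = ⅔ (Q(H) = -2*⅙ + 1 = -⅓ + 1 = ⅔)
R(O) = -10 (R(O) = -5*(-1)*(-2) = 5*(-2) = -10)
1/R(124 + s(-3)*Q(-1)) = 1/(-10) = -⅒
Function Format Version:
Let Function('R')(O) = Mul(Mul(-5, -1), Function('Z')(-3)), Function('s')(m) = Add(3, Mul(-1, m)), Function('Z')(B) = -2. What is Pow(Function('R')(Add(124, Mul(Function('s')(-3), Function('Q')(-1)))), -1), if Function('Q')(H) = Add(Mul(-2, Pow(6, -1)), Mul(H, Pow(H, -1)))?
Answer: Rational(-1, 10) ≈ -0.10000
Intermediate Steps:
Function('Q')(H) = Rational(2, 3) (Function('Q')(H) = Add(Mul(-2, Rational(1, 6)), 1) = Add(Rational(-1, 3), 1) = Rational(2, 3))
Function('R')(O) = -10 (Function('R')(O) = Mul(Mul(-5, -1), -2) = Mul(5, -2) = -10)
Pow(Function('R')(Add(124, Mul(Function('s')(-3), Function('Q')(-1)))), -1) = Pow(-10, -1) = Rational(-1, 10)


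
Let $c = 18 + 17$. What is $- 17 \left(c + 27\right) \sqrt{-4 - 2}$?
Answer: $- 1054 i \sqrt{6} \approx - 2581.8 i$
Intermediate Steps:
$c = 35$
$- 17 \left(c + 27\right) \sqrt{-4 - 2} = - 17 \left(35 + 27\right) \sqrt{-4 - 2} = \left(-17\right) 62 \sqrt{-6} = - 1054 i \sqrt{6}$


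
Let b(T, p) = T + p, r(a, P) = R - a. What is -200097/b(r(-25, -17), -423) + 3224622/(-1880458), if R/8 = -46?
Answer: 186901971987/720215414 ≈ 259.51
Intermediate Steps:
R = -368 (R = 8*(-46) = -368)
r(a, P) = -368 - a
-200097/b(r(-25, -17), -423) + 3224622/(-1880458) = -200097/((-368 - 1*(-25)) - 423) + 3224622/(-1880458) = -200097/((-368 + 25) - 423) + 3224622*(-1/1880458) = -200097/(-343 - 423) - 1612311/940229 = -200097/(-766) - 1612311/940229 = -200097*(-1/766) - 1612311/940229 = 200097/766 - 1612311/940229 = 186901971987/720215414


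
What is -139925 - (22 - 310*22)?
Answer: -133127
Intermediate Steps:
-139925 - (22 - 310*22) = -139925 - (22 - 6820) = -139925 - 1*(-6798) = -139925 + 6798 = -133127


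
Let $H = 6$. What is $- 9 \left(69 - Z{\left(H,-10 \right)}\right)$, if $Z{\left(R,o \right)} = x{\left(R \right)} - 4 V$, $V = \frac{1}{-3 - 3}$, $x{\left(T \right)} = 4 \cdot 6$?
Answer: $-399$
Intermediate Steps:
$x{\left(T \right)} = 24$
$V = - \frac{1}{6}$ ($V = \frac{1}{-6} = - \frac{1}{6} \approx -0.16667$)
$Z{\left(R,o \right)} = \frac{74}{3}$ ($Z{\left(R,o \right)} = 24 - - \frac{2}{3} = 24 + \frac{2}{3} = \frac{74}{3}$)
$- 9 \left(69 - Z{\left(H,-10 \right)}\right) = - 9 \left(69 - \frac{74}{3}\right) = \left(-9\right) \frac{133}{3} = -399$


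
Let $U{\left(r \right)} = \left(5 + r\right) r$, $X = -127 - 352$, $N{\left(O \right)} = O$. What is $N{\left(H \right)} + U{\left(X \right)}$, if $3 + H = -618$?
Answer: $226425$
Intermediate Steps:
$H = -621$ ($H = -3 - 618 = -621$)
$X = -479$
$U{\left(r \right)} = r \left(5 + r\right)$
$N{\left(H \right)} + U{\left(X \right)} = -621 - 479 \left(5 - 479\right) = -621 - -227046 = -621 + 227046 = 226425$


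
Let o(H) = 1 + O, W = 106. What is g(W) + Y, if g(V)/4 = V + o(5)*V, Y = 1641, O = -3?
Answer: 1217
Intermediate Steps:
o(H) = -2 (o(H) = 1 - 3 = -2)
g(V) = -4*V (g(V) = 4*(V - 2*V) = 4*(-V) = -4*V)
g(W) + Y = -4*106 + 1641 = -424 + 1641 = 1217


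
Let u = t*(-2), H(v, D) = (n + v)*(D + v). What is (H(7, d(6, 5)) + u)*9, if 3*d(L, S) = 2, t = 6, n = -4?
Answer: 99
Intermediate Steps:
d(L, S) = ⅔ (d(L, S) = (⅓)*2 = ⅔)
H(v, D) = (-4 + v)*(D + v)
u = -12 (u = 6*(-2) = -12)
(H(7, d(6, 5)) + u)*9 = ((7² - 4*⅔ - 4*7 + (⅔)*7) - 12)*9 = ((49 - 8/3 - 28 + 14/3) - 12)*9 = (23 - 12)*9 = 11*9 = 99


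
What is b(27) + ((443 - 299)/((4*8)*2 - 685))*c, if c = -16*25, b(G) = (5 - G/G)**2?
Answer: 7504/69 ≈ 108.75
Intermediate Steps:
b(G) = 16 (b(G) = (5 - 1*1)**2 = (5 - 1)**2 = 4**2 = 16)
c = -400
b(27) + ((443 - 299)/((4*8)*2 - 685))*c = 16 + ((443 - 299)/((4*8)*2 - 685))*(-400) = 16 + (144/(32*2 - 685))*(-400) = 16 + (144/(64 - 685))*(-400) = 16 + (144/(-621))*(-400) = 16 + (144*(-1/621))*(-400) = 16 - 16/69*(-400) = 16 + 6400/69 = 7504/69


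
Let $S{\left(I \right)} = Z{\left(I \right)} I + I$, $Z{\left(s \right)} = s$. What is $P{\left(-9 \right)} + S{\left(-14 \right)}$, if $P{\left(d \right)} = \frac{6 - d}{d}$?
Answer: $\frac{541}{3} \approx 180.33$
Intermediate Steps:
$P{\left(d \right)} = \frac{6 - d}{d}$
$S{\left(I \right)} = I + I^{2}$ ($S{\left(I \right)} = I I + I = I^{2} + I = I + I^{2}$)
$P{\left(-9 \right)} + S{\left(-14 \right)} = \frac{6 - -9}{-9} - 14 \left(1 - 14\right) = - \frac{6 + 9}{9} - -182 = \left(- \frac{1}{9}\right) 15 + 182 = - \frac{5}{3} + 182 = \frac{541}{3}$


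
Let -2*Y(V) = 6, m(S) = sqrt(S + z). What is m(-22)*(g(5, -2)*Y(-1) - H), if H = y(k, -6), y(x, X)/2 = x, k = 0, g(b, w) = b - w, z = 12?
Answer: -21*I*sqrt(10) ≈ -66.408*I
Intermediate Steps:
m(S) = sqrt(12 + S) (m(S) = sqrt(S + 12) = sqrt(12 + S))
y(x, X) = 2*x
H = 0 (H = 2*0 = 0)
Y(V) = -3 (Y(V) = -1/2*6 = -3)
m(-22)*(g(5, -2)*Y(-1) - H) = sqrt(12 - 22)*((5 - 1*(-2))*(-3) - 1*0) = sqrt(-10)*((5 + 2)*(-3) + 0) = (I*sqrt(10))*(7*(-3) + 0) = (I*sqrt(10))*(-21 + 0) = (I*sqrt(10))*(-21) = -21*I*sqrt(10)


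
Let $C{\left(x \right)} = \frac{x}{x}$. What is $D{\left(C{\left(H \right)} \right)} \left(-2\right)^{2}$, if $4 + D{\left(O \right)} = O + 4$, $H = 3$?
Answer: $4$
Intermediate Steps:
$C{\left(x \right)} = 1$
$D{\left(O \right)} = O$ ($D{\left(O \right)} = -4 + \left(O + 4\right) = -4 + \left(4 + O\right) = O$)
$D{\left(C{\left(H \right)} \right)} \left(-2\right)^{2} = 1 \left(-2\right)^{2} = 1 \cdot 4 = 4$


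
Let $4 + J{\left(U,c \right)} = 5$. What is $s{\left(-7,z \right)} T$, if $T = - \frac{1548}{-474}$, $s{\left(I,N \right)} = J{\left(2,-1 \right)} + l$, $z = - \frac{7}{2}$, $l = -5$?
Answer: $- \frac{1032}{79} \approx -13.063$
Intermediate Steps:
$J{\left(U,c \right)} = 1$ ($J{\left(U,c \right)} = -4 + 5 = 1$)
$z = - \frac{7}{2}$ ($z = \left(-7\right) \frac{1}{2} = - \frac{7}{2} \approx -3.5$)
$s{\left(I,N \right)} = -4$ ($s{\left(I,N \right)} = 1 - 5 = -4$)
$T = \frac{258}{79}$ ($T = \left(-1548\right) \left(- \frac{1}{474}\right) = \frac{258}{79} \approx 3.2658$)
$s{\left(-7,z \right)} T = \left(-4\right) \frac{258}{79} = - \frac{1032}{79}$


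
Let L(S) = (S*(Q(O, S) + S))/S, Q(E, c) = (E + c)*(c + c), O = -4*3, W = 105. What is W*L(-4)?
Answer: 13020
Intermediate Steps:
O = -12
Q(E, c) = 2*c*(E + c) (Q(E, c) = (E + c)*(2*c) = 2*c*(E + c))
L(S) = S + 2*S*(-12 + S) (L(S) = (S*(2*S*(-12 + S) + S))/S = (S*(S + 2*S*(-12 + S)))/S = S + 2*S*(-12 + S))
W*L(-4) = 105*(-4*(-23 + 2*(-4))) = 105*(-4*(-23 - 8)) = 105*(-4*(-31)) = 105*124 = 13020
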